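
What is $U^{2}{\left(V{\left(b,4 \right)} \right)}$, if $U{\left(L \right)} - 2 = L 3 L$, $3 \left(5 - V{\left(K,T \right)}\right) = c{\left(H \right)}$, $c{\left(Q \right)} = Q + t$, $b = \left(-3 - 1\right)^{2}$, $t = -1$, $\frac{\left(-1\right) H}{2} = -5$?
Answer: $196$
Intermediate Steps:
$H = 10$ ($H = \left(-2\right) \left(-5\right) = 10$)
$b = 16$ ($b = \left(-4\right)^{2} = 16$)
$c{\left(Q \right)} = -1 + Q$ ($c{\left(Q \right)} = Q - 1 = -1 + Q$)
$V{\left(K,T \right)} = 2$ ($V{\left(K,T \right)} = 5 - \frac{-1 + 10}{3} = 5 - 3 = 2$)
$U{\left(L \right)} = 2 + 3 L^{2}$ ($U{\left(L \right)} = 2 + L 3 L = 2 + 3 L L = 2 + 3 L^{2}$)
$U^{2}{\left(V{\left(b,4 \right)} \right)} = \left(2 + 3 \cdot 2^{2}\right)^{2} = \left(2 + 3 \cdot 4\right)^{2} = \left(2 + 12\right)^{2} = 14^{2} = 196$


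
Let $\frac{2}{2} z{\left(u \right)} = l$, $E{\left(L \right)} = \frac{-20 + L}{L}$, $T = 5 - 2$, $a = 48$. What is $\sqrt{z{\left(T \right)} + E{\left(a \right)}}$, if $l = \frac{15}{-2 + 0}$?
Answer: $\frac{i \sqrt{249}}{6} \approx 2.63 i$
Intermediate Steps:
$T = 3$
$l = - \frac{15}{2}$ ($l = \frac{15}{-2} = 15 \left(- \frac{1}{2}\right) = - \frac{15}{2} \approx -7.5$)
$E{\left(L \right)} = \frac{-20 + L}{L}$
$z{\left(u \right)} = - \frac{15}{2}$
$\sqrt{z{\left(T \right)} + E{\left(a \right)}} = \sqrt{- \frac{15}{2} + \frac{-20 + 48}{48}} = \sqrt{- \frac{15}{2} + \frac{1}{48} \cdot 28} = \sqrt{- \frac{15}{2} + \frac{7}{12}} = \sqrt{- \frac{83}{12}} = \frac{i \sqrt{249}}{6}$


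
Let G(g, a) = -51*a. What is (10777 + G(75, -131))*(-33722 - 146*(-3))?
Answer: -581072072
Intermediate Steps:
(10777 + G(75, -131))*(-33722 - 146*(-3)) = (10777 - 51*(-131))*(-33722 - 146*(-3)) = (10777 + 6681)*(-33722 + 438) = 17458*(-33284) = -581072072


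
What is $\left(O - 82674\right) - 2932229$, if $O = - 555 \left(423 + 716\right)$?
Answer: $-3647048$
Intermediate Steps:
$O = -632145$ ($O = \left(-555\right) 1139 = -632145$)
$\left(O - 82674\right) - 2932229 = \left(-632145 - 82674\right) - 2932229 = -714819 - 2932229 = -3647048$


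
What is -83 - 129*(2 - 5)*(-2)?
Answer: -857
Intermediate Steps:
-83 - 129*(2 - 5)*(-2) = -83 - (-387)*(-2) = -83 - 129*6 = -83 - 774 = -857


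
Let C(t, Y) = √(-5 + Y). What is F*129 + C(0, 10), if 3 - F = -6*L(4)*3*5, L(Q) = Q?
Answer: 46827 + √5 ≈ 46829.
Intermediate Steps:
F = 363 (F = 3 - (-6)*(4*3)*5 = 3 - (-6)*12*5 = 3 - (-6)*60 = 3 - 1*(-360) = 3 + 360 = 363)
F*129 + C(0, 10) = 363*129 + √(-5 + 10) = 46827 + √5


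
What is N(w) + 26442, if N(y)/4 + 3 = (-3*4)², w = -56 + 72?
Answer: 27006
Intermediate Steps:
w = 16
N(y) = 564 (N(y) = -12 + 4*(-3*4)² = -12 + 4*(-12)² = -12 + 4*144 = -12 + 576 = 564)
N(w) + 26442 = 564 + 26442 = 27006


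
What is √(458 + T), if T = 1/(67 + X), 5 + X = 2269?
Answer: √276508141/777 ≈ 21.401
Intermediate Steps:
X = 2264 (X = -5 + 2269 = 2264)
T = 1/2331 (T = 1/(67 + 2264) = 1/2331 ≈ 0.00042900)
√(458 + T) = √(458 + 1/2331) = √(1067599/2331) = √276508141/777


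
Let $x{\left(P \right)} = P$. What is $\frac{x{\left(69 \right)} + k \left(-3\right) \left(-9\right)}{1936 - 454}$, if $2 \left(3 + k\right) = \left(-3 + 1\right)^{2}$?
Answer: $\frac{7}{247} \approx 0.02834$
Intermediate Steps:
$k = -1$ ($k = -3 + \frac{\left(-3 + 1\right)^{2}}{2} = -3 + \frac{\left(-2\right)^{2}}{2} = -3 + \frac{1}{2} \cdot 4 = -3 + 2 = -1$)
$\frac{x{\left(69 \right)} + k \left(-3\right) \left(-9\right)}{1936 - 454} = \frac{69 + \left(-1\right) \left(-3\right) \left(-9\right)}{1936 - 454} = \frac{69 + 3 \left(-9\right)}{1482} = \left(69 - 27\right) \frac{1}{1482} = 42 \cdot \frac{1}{1482} = \frac{7}{247}$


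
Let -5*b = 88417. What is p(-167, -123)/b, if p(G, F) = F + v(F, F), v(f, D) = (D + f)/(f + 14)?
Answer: 65805/9637453 ≈ 0.0068280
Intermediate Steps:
b = -88417/5 (b = -⅕*88417 = -88417/5 ≈ -17683.)
v(f, D) = (D + f)/(14 + f)
p(G, F) = F + 2*F/(14 + F) (p(G, F) = F + (F + F)/(14 + F) = F + (2*F)/(14 + F) = F + 2*F/(14 + F))
p(-167, -123)/b = (-123*(16 - 123)/(14 - 123))/(-88417/5) = -123*(-107)/(-109)*(-5/88417) = -123*(-1/109)*(-107)*(-5/88417) = -13161/109*(-5/88417) = 65805/9637453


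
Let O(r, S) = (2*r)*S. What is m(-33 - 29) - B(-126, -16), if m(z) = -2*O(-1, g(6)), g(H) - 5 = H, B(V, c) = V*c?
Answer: -1972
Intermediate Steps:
g(H) = 5 + H
O(r, S) = 2*S*r
m(z) = 44 (m(z) = -4*(5 + 6)*(-1) = -4*11*(-1) = -2*(-22) = 44)
m(-33 - 29) - B(-126, -16) = 44 - (-126)*(-16) = 44 - 1*2016 = 44 - 2016 = -1972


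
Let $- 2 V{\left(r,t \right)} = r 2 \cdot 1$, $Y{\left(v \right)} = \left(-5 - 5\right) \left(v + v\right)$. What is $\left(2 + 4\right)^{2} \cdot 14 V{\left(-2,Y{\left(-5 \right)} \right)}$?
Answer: $1008$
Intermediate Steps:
$Y{\left(v \right)} = - 20 v$ ($Y{\left(v \right)} = - 10 \cdot 2 v = - 20 v$)
$V{\left(r,t \right)} = - r$ ($V{\left(r,t \right)} = - \frac{r 2 \cdot 1}{2} = - \frac{2 r 1}{2} = - \frac{2 r}{2} = - r$)
$\left(2 + 4\right)^{2} \cdot 14 V{\left(-2,Y{\left(-5 \right)} \right)} = \left(2 + 4\right)^{2} \cdot 14 \left(\left(-1\right) \left(-2\right)\right) = 6^{2} \cdot 14 \cdot 2 = 36 \cdot 14 \cdot 2 = 504 \cdot 2 = 1008$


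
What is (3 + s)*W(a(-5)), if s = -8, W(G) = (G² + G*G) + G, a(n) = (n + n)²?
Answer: -100500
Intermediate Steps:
a(n) = 4*n² (a(n) = (2*n)² = 4*n²)
W(G) = G + 2*G² (W(G) = (G² + G²) + G = 2*G² + G = G + 2*G²)
(3 + s)*W(a(-5)) = (3 - 8)*((4*(-5)²)*(1 + 2*(4*(-5)²))) = -5*4*25*(1 + 2*(4*25)) = -500*(1 + 2*100) = -500*(1 + 200) = -500*201 = -5*20100 = -100500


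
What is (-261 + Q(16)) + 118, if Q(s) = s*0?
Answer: -143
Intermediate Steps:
Q(s) = 0
(-261 + Q(16)) + 118 = (-261 + 0) + 118 = -261 + 118 = -143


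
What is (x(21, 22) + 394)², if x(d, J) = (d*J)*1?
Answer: 732736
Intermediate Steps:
x(d, J) = J*d (x(d, J) = (J*d)*1 = J*d)
(x(21, 22) + 394)² = (22*21 + 394)² = (462 + 394)² = 856² = 732736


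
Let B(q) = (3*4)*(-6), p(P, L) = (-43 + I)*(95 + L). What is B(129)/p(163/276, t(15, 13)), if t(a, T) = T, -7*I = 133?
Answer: 1/93 ≈ 0.010753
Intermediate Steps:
I = -19 (I = -⅐*133 = -19)
p(P, L) = -5890 - 62*L (p(P, L) = (-43 - 19)*(95 + L) = -62*(95 + L) = -5890 - 62*L)
B(q) = -72 (B(q) = 12*(-6) = -72)
B(129)/p(163/276, t(15, 13)) = -72/(-5890 - 62*13) = -72/(-5890 - 806) = -72/(-6696) = -72*(-1/6696) = 1/93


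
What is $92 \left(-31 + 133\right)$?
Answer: $9384$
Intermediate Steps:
$92 \left(-31 + 133\right) = 92 \cdot 102 = 9384$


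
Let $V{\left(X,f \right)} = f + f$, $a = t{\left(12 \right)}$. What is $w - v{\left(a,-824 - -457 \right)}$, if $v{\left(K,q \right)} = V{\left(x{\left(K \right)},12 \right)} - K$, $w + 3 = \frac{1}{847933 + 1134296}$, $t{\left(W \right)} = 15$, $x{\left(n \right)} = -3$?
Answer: $- \frac{23786747}{1982229} \approx -12.0$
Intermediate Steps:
$a = 15$
$V{\left(X,f \right)} = 2 f$
$w = - \frac{5946686}{1982229}$ ($w = -3 + \frac{1}{847933 + 1134296} = -3 + \frac{1}{1982229} = - \frac{5946686}{1982229} \approx -3.0$)
$v{\left(K,q \right)} = 24 - K$ ($v{\left(K,q \right)} = 2 \cdot 12 - K = 24 - K$)
$w - v{\left(a,-824 - -457 \right)} = - \frac{5946686}{1982229} - \left(24 - 15\right) = - \frac{5946686}{1982229} - 9 = - \frac{23786747}{1982229}$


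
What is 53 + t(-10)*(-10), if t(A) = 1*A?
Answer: 153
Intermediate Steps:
t(A) = A
53 + t(-10)*(-10) = 53 - 10*(-10) = 53 + 100 = 153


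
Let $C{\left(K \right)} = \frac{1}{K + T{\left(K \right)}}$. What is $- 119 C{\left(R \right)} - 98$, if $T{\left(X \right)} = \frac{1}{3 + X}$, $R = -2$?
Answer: $21$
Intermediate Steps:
$C{\left(K \right)} = \frac{1}{K + \frac{1}{3 + K}}$
$- 119 C{\left(R \right)} - 98 = - 119 \frac{3 - 2}{1 - 2 \left(3 - 2\right)} - 98 = - 119 \frac{1}{1 - 2} \cdot 1 - 98 = - 119 \frac{1}{-1} \cdot 1 - 98 = - 119 \left(\left(-1\right) 1\right) - 98 = \left(-119\right) \left(-1\right) - 98 = 119 - 98 = 21$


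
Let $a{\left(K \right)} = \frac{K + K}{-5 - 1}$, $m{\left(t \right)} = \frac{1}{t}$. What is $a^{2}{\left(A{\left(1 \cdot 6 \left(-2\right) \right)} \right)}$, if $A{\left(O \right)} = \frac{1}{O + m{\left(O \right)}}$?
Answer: $\frac{16}{21025} \approx 0.000761$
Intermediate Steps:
$A{\left(O \right)} = \frac{1}{O + \frac{1}{O}}$
$a{\left(K \right)} = - \frac{K}{3}$ ($a{\left(K \right)} = \frac{2 K}{-6} = 2 K \left(- \frac{1}{6}\right) = - \frac{K}{3}$)
$a^{2}{\left(A{\left(1 \cdot 6 \left(-2\right) \right)} \right)} = \left(- \frac{1 \cdot 6 \left(-2\right) \frac{1}{1 + \left(1 \cdot 6 \left(-2\right)\right)^{2}}}{3}\right)^{2} = \left(- \frac{6 \left(-2\right) \frac{1}{1 + \left(6 \left(-2\right)\right)^{2}}}{3}\right)^{2} = \left(- \frac{\left(-12\right) \frac{1}{1 + \left(-12\right)^{2}}}{3}\right)^{2} = \left(- \frac{\left(-12\right) \frac{1}{1 + 144}}{3}\right)^{2} = \left(- \frac{\left(-12\right) \frac{1}{145}}{3}\right)^{2} = \left(\left(- \frac{1}{3}\right) \left(- \frac{12}{145}\right)\right)^{2} = \left(\frac{4}{145}\right)^{2} = \frac{16}{21025}$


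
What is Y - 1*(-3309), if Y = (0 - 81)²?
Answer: 9870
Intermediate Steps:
Y = 6561 (Y = (-81)² = 6561)
Y - 1*(-3309) = 6561 - 1*(-3309) = 6561 + 3309 = 9870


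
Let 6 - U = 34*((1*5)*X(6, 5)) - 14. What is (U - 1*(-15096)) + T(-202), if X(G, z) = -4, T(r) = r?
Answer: 15594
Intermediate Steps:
U = 700 (U = 6 - (34*((1*5)*(-4)) - 14) = 6 - (34*(5*(-4)) - 14) = 6 - (34*(-20) - 14) = 6 - (-680 - 14) = 6 - 1*(-694) = 6 + 694 = 700)
(U - 1*(-15096)) + T(-202) = (700 - 1*(-15096)) - 202 = (700 + 15096) - 202 = 15796 - 202 = 15594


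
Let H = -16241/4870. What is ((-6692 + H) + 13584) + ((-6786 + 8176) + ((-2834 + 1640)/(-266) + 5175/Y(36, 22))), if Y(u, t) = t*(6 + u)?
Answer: 118111601379/14249620 ≈ 8288.8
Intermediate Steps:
H = -16241/4870 (H = -16241*1/4870 = -16241/4870 ≈ -3.3349)
((-6692 + H) + 13584) + ((-6786 + 8176) + ((-2834 + 1640)/(-266) + 5175/Y(36, 22))) = ((-6692 - 16241/4870) + 13584) + ((-6786 + 8176) + ((-2834 + 1640)/(-266) + 5175/((22*(6 + 36))))) = (-32606281/4870 + 13584) + (1390 + (-1194*(-1/266) + 5175/((22*42)))) = 33547799/4870 + (1390 + (597/133 + 5175/924)) = 33547799/4870 + (1390 + (597/133 + 5175*(1/924))) = 33547799/4870 + (1390 + (597/133 + 1725/308)) = 33547799/4870 + (1390 + 59043/5852) = 33547799/4870 + 8193323/5852 = 118111601379/14249620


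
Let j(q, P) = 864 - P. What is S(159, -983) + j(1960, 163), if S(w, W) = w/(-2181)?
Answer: 509574/727 ≈ 700.93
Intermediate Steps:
S(w, W) = -w/2181 (S(w, W) = w*(-1/2181) = -w/2181)
S(159, -983) + j(1960, 163) = -1/2181*159 + (864 - 1*163) = -53/727 + (864 - 163) = -53/727 + 701 = 509574/727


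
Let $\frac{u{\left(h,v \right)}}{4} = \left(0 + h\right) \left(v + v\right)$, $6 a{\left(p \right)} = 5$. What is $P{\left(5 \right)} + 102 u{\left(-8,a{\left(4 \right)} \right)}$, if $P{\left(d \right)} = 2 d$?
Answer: $-5430$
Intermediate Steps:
$a{\left(p \right)} = \frac{5}{6}$ ($a{\left(p \right)} = \frac{1}{6} \cdot 5 = \frac{5}{6}$)
$u{\left(h,v \right)} = 8 h v$ ($u{\left(h,v \right)} = 4 \left(0 + h\right) \left(v + v\right) = 4 h 2 v = 4 \cdot 2 h v = 8 h v$)
$P{\left(5 \right)} + 102 u{\left(-8,a{\left(4 \right)} \right)} = 2 \cdot 5 + 102 \cdot 8 \left(-8\right) \frac{5}{6} = 10 + 102 \left(- \frac{160}{3}\right) = 10 - 5440 = -5430$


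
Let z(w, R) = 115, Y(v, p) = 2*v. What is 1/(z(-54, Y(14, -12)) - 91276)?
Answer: -1/91161 ≈ -1.0970e-5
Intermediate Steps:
1/(z(-54, Y(14, -12)) - 91276) = 1/(115 - 91276) = 1/(-91161) = -1/91161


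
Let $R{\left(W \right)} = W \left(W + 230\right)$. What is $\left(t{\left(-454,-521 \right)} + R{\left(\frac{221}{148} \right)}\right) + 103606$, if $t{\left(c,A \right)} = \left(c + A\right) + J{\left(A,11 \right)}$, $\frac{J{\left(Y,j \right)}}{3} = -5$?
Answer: $\frac{2255272545}{21904} \approx 1.0296 \cdot 10^{5}$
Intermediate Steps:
$J{\left(Y,j \right)} = -15$ ($J{\left(Y,j \right)} = 3 \left(-5\right) = -15$)
$R{\left(W \right)} = W \left(230 + W\right)$
$t{\left(c,A \right)} = -15 + A + c$ ($t{\left(c,A \right)} = \left(c + A\right) - 15 = \left(A + c\right) - 15 = -15 + A + c$)
$\left(t{\left(-454,-521 \right)} + R{\left(\frac{221}{148} \right)}\right) + 103606 = \left(\left(-15 - 521 - 454\right) + \frac{221}{148} \left(230 + \frac{221}{148}\right)\right) + 103606 = \left(-990 + 221 \cdot \frac{1}{148} \left(230 + 221 \cdot \frac{1}{148}\right)\right) + 103606 = \left(-990 + \frac{221 \left(230 + \frac{221}{148}\right)}{148}\right) + 103606 = \left(-990 + \frac{221}{148} \cdot \frac{34261}{148}\right) + 103606 = \left(-990 + \frac{7571681}{21904}\right) + 103606 = - \frac{14113279}{21904} + 103606 = \frac{2255272545}{21904}$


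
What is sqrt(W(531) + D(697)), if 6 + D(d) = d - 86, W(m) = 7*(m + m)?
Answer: sqrt(8039) ≈ 89.661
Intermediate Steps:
W(m) = 14*m (W(m) = 7*(2*m) = 14*m)
D(d) = -92 + d (D(d) = -6 + (d - 86) = -6 + (-86 + d) = -92 + d)
sqrt(W(531) + D(697)) = sqrt(14*531 + (-92 + 697)) = sqrt(7434 + 605) = sqrt(8039)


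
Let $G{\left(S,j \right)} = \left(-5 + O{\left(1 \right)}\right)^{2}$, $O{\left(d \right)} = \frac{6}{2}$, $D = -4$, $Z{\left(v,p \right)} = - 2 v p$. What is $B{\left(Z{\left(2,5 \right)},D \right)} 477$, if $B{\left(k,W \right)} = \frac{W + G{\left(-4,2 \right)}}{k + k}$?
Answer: $0$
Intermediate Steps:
$Z{\left(v,p \right)} = - 2 p v$
$O{\left(d \right)} = 3$ ($O{\left(d \right)} = 6 \cdot \frac{1}{2} = 3$)
$G{\left(S,j \right)} = 4$ ($G{\left(S,j \right)} = \left(-5 + 3\right)^{2} = \left(-2\right)^{2} = 4$)
$B{\left(k,W \right)} = \frac{4 + W}{2 k}$ ($B{\left(k,W \right)} = \frac{W + 4}{k + k} = \frac{4 + W}{2 k}$)
$B{\left(Z{\left(2,5 \right)},D \right)} 477 = \frac{4 - 4}{2 \left(\left(-2\right) 5 \cdot 2\right)} 477 = \frac{1}{2} \frac{1}{-20} \cdot 0 \cdot 477 = \frac{1}{2} \left(- \frac{1}{20}\right) 0 \cdot 477 = 0 \cdot 477 = 0$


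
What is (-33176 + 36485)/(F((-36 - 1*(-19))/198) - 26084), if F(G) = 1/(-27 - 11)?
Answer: -125742/991193 ≈ -0.12686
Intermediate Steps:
F(G) = -1/38 (F(G) = 1/(-38) = -1/38)
(-33176 + 36485)/(F((-36 - 1*(-19))/198) - 26084) = (-33176 + 36485)/(-1/38 - 26084) = 3309/(-991193/38) = 3309*(-38/991193) = -125742/991193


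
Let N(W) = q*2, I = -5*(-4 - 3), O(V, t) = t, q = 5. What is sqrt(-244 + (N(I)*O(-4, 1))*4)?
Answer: 2*I*sqrt(51) ≈ 14.283*I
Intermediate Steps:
I = 35 (I = -5*(-7) = 35)
N(W) = 10 (N(W) = 5*2 = 10)
sqrt(-244 + (N(I)*O(-4, 1))*4) = sqrt(-244 + (10*1)*4) = sqrt(-244 + 10*4) = sqrt(-244 + 40) = sqrt(-204) = 2*I*sqrt(51)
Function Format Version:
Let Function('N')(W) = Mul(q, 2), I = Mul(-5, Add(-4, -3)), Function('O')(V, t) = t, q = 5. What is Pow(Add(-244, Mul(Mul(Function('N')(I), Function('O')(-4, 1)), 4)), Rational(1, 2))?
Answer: Mul(2, I, Pow(51, Rational(1, 2))) ≈ Mul(14.283, I)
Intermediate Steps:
I = 35 (I = Mul(-5, -7) = 35)
Function('N')(W) = 10 (Function('N')(W) = Mul(5, 2) = 10)
Pow(Add(-244, Mul(Mul(Function('N')(I), Function('O')(-4, 1)), 4)), Rational(1, 2)) = Pow(Add(-244, Mul(Mul(10, 1), 4)), Rational(1, 2)) = Pow(Add(-244, Mul(10, 4)), Rational(1, 2)) = Pow(Add(-244, 40), Rational(1, 2)) = Pow(-204, Rational(1, 2)) = Mul(2, I, Pow(51, Rational(1, 2)))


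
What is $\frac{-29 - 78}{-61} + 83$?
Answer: $\frac{5170}{61} \approx 84.754$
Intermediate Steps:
$\frac{-29 - 78}{-61} + 83 = \left(-107\right) \left(- \frac{1}{61}\right) + 83 = \frac{107}{61} + 83 = \frac{5170}{61}$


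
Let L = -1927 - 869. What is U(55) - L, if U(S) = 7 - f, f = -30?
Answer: 2833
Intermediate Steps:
U(S) = 37 (U(S) = 7 - 1*(-30) = 7 + 30 = 37)
L = -2796
U(55) - L = 37 - 1*(-2796) = 37 + 2796 = 2833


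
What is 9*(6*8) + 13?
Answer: 445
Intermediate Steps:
9*(6*8) + 13 = 9*48 + 13 = 432 + 13 = 445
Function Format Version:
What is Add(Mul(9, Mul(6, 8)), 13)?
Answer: 445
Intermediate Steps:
Add(Mul(9, Mul(6, 8)), 13) = Add(Mul(9, 48), 13) = Add(432, 13) = 445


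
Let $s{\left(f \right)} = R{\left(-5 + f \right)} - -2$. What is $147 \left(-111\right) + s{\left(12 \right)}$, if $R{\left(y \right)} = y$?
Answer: $-16308$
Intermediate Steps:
$s{\left(f \right)} = -3 + f$ ($s{\left(f \right)} = \left(-5 + f\right) - -2 = \left(-5 + f\right) + 2 = -3 + f$)
$147 \left(-111\right) + s{\left(12 \right)} = 147 \left(-111\right) + \left(-3 + 12\right) = -16317 + 9 = -16308$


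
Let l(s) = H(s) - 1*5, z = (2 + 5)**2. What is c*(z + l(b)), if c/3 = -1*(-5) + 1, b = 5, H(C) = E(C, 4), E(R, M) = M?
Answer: 864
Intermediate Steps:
H(C) = 4
z = 49 (z = 7**2 = 49)
l(s) = -1 (l(s) = 4 - 1*5 = 4 - 5 = -1)
c = 18 (c = 3*(-1*(-5) + 1) = 3*(5 + 1) = 3*6 = 18)
c*(z + l(b)) = 18*(49 - 1) = 18*48 = 864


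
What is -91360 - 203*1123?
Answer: -319329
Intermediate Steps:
-91360 - 203*1123 = -91360 - 227969 = -319329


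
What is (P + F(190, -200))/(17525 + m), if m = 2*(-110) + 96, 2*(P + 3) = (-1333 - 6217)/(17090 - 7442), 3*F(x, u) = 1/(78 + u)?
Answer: -1997467/10240975728 ≈ -0.00019505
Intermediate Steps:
F(x, u) = 1/(3*(78 + u))
P = -32719/9648 (P = -3 + ((-1333 - 6217)/(17090 - 7442))/2 = -3 + (-7550/9648)/2 = -3 + (-7550*1/9648)/2 = -3 + (1/2)*(-3775/4824) = -3 - 3775/9648 = -32719/9648 ≈ -3.3913)
m = -124 (m = -220 + 96 = -124)
(P + F(190, -200))/(17525 + m) = (-32719/9648 + 1/(3*(78 - 200)))/(17525 - 124) = (-32719/9648 + (1/3)/(-122))/17401 = (-32719/9648 + (1/3)*(-1/122))*(1/17401) = (-32719/9648 - 1/366)*(1/17401) = -1997467/588528*1/17401 = -1997467/10240975728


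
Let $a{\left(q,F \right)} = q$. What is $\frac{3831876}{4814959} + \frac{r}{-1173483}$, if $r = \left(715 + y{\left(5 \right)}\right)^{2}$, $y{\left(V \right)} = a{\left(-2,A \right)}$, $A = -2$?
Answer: $\frac{89081106619}{245664023139} \approx 0.36261$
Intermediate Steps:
$y{\left(V \right)} = -2$
$r = 508369$ ($r = \left(715 - 2\right)^{2} = 713^{2} = 508369$)
$\frac{3831876}{4814959} + \frac{r}{-1173483} = \frac{3831876}{4814959} + \frac{508369}{-1173483} = 3831876 \cdot \frac{1}{4814959} + 508369 \left(- \frac{1}{1173483}\right) = \frac{3831876}{4814959} - \frac{22103}{51021} = \frac{89081106619}{245664023139}$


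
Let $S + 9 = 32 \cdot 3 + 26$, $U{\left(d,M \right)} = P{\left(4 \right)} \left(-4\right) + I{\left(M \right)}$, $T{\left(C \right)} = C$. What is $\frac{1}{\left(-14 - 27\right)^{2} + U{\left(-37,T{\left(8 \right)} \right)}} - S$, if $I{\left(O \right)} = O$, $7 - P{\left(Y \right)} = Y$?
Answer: $- \frac{189500}{1677} \approx -113.0$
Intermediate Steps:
$P{\left(Y \right)} = 7 - Y$
$U{\left(d,M \right)} = -12 + M$ ($U{\left(d,M \right)} = \left(7 - 4\right) \left(-4\right) + M = 3 \left(-4\right) + M = -12 + M$)
$S = 113$ ($S = -9 + \left(32 \cdot 3 + 26\right) = -9 + \left(96 + 26\right) = -9 + 122 = 113$)
$\frac{1}{\left(-14 - 27\right)^{2} + U{\left(-37,T{\left(8 \right)} \right)}} - S = \frac{1}{\left(-14 - 27\right)^{2} + \left(-12 + 8\right)} - 113 = \frac{1}{\left(-41\right)^{2} - 4} - 113 = \frac{1}{1681 - 4} - 113 = \frac{1}{1677} - 113 = - \frac{189500}{1677}$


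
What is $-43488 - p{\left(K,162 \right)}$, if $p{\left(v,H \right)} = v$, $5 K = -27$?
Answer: $- \frac{217413}{5} \approx -43483.0$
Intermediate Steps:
$K = - \frac{27}{5}$ ($K = \frac{1}{5} \left(-27\right) = - \frac{27}{5} \approx -5.4$)
$-43488 - p{\left(K,162 \right)} = -43488 - - \frac{27}{5} = -43488 + \frac{27}{5} = - \frac{217413}{5}$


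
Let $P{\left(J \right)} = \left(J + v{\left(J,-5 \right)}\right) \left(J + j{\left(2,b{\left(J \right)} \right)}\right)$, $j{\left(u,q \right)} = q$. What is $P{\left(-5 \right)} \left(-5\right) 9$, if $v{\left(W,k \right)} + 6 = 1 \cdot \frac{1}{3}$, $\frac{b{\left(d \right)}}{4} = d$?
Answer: $-12000$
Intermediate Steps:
$b{\left(d \right)} = 4 d$
$v{\left(W,k \right)} = - \frac{17}{3}$ ($v{\left(W,k \right)} = -6 + 1 \cdot \frac{1}{3} = -6 + \frac{1}{3} = - \frac{17}{3}$)
$P{\left(J \right)} = 5 J \left(- \frac{17}{3} + J\right)$ ($P{\left(J \right)} = \left(J - \frac{17}{3}\right) \left(J + 4 J\right) = \left(- \frac{17}{3} + J\right) 5 J = 5 J \left(- \frac{17}{3} + J\right)$)
$P{\left(-5 \right)} \left(-5\right) 9 = \frac{5}{3} \left(-5\right) \left(-17 + 3 \left(-5\right)\right) \left(-5\right) 9 = \frac{5}{3} \left(-5\right) \left(-17 - 15\right) \left(-5\right) 9 = \frac{5}{3} \left(-5\right) \left(-32\right) \left(-5\right) 9 = \frac{800}{3} \left(-5\right) 9 = \left(- \frac{4000}{3}\right) 9 = -12000$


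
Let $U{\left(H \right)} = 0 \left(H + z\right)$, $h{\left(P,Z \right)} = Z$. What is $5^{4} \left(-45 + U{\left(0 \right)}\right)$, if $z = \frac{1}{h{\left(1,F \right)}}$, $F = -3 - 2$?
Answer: $-28125$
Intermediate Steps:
$F = -5$
$z = - \frac{1}{5}$ ($z = \frac{1}{-5} = - \frac{1}{5} \approx -0.2$)
$U{\left(H \right)} = 0$ ($U{\left(H \right)} = 0 \left(H - \frac{1}{5}\right) = 0 \left(- \frac{1}{5} + H\right) = 0$)
$5^{4} \left(-45 + U{\left(0 \right)}\right) = 5^{4} \left(-45 + 0\right) = 625 \left(-45\right) = -28125$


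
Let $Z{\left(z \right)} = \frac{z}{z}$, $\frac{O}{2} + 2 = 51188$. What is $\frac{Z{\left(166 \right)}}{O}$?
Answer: $\frac{1}{102372} \approx 9.7683 \cdot 10^{-6}$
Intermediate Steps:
$O = 102372$ ($O = -4 + 2 \cdot 51188 = -4 + 102376 = 102372$)
$Z{\left(z \right)} = 1$
$\frac{Z{\left(166 \right)}}{O} = 1 \cdot \frac{1}{102372} = \frac{1}{102372}$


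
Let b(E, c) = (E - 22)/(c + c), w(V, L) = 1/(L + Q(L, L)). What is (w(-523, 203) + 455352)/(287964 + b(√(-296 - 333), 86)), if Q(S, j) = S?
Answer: 787477560355449148/497999539344904275 - 15899070518*I*√629/497999539344904275 ≈ 1.5813 - 8.007e-7*I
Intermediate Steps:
w(V, L) = 1/(2*L) (w(V, L) = 1/(L + L) = 1/(2*L))
b(E, c) = (-22 + E)/(2*c) (b(E, c) = (-22 + E)/((2*c)) = (-22 + E)*(1/(2*c)) = (-22 + E)/(2*c))
(w(-523, 203) + 455352)/(287964 + b(√(-296 - 333), 86)) = ((½)/203 + 455352)/(287964 + (½)*(-22 + √(-296 - 333))/86) = ((½)*(1/203) + 455352)/(287964 + (½)*(1/86)*(-22 + √(-629))) = (1/406 + 455352)/(287964 + (½)*(1/86)*(-22 + I*√629)) = 184872913/(406*(287964 + (-11/86 + I*√629/172))) = 184872913/(406*(24764893/86 + I*√629/172))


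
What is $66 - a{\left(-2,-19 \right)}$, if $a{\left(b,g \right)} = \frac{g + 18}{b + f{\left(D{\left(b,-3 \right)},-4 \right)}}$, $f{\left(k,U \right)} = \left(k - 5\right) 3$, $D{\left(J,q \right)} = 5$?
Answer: $\frac{131}{2} \approx 65.5$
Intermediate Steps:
$f{\left(k,U \right)} = -15 + 3 k$ ($f{\left(k,U \right)} = \left(-5 + k\right) 3 = -15 + 3 k$)
$a{\left(b,g \right)} = \frac{18 + g}{b}$ ($a{\left(b,g \right)} = \frac{g + 18}{b + \left(-15 + 3 \cdot 5\right)} = \frac{18 + g}{b + \left(-15 + 15\right)} = \frac{18 + g}{b + 0} = \frac{18 + g}{b}$)
$66 - a{\left(-2,-19 \right)} = 66 - \frac{18 - 19}{-2} = 66 - \left(- \frac{1}{2}\right) \left(-1\right) = 66 - \frac{1}{2} = \frac{131}{2}$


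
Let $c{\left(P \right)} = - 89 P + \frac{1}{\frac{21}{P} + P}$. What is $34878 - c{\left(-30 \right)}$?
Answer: $\frac{9887866}{307} \approx 32208.0$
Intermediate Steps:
$c{\left(P \right)} = \frac{1}{P + \frac{21}{P}} - 89 P$ ($c{\left(P \right)} = - 89 P + \frac{1}{P + \frac{21}{P}} = \frac{1}{P + \frac{21}{P}} - 89 P$)
$34878 - c{\left(-30 \right)} = 34878 - \left(-1\right) \left(-30\right) \frac{1}{21 + \left(-30\right)^{2}} \left(1868 + 89 \left(-30\right)^{2}\right) = 34878 - \left(-1\right) \left(-30\right) \frac{1}{21 + 900} \left(1868 + 89 \cdot 900\right) = 34878 - \left(-1\right) \left(-30\right) \frac{1}{921} \left(1868 + 80100\right) = 34878 - \left(-1\right) \left(-30\right) \frac{1}{921} \cdot 81968 = 34878 - \frac{819680}{307} = \frac{9887866}{307}$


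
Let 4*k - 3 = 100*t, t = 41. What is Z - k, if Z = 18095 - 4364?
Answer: 50821/4 ≈ 12705.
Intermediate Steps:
Z = 13731
k = 4103/4 (k = ¾ + (100*41)/4 = ¾ + (¼)*4100 = ¾ + 1025 = 4103/4 ≈ 1025.8)
Z - k = 13731 - 1*4103/4 = 13731 - 4103/4 = 50821/4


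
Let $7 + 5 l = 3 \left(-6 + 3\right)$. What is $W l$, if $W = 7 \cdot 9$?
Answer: $- \frac{1008}{5} \approx -201.6$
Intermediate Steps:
$W = 63$
$l = - \frac{16}{5}$ ($l = - \frac{7}{5} + \frac{3 \left(-6 + 3\right)}{5} = - \frac{7}{5} + \frac{3 \left(-3\right)}{5} = - \frac{7}{5} + \frac{1}{5} \left(-9\right) = - \frac{7}{5} - \frac{9}{5} = - \frac{16}{5} \approx -3.2$)
$W l = 63 \left(- \frac{16}{5}\right) = - \frac{1008}{5}$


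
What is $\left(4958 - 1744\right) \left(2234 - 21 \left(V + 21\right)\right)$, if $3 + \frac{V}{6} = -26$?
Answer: $17506658$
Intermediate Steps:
$V = -174$ ($V = -18 + 6 \left(-26\right) = -18 - 156 = -174$)
$\left(4958 - 1744\right) \left(2234 - 21 \left(V + 21\right)\right) = \left(4958 - 1744\right) \left(2234 - 21 \left(-174 + 21\right)\right) = 3214 \left(2234 - -3213\right) = 3214 \left(2234 + 3213\right) = 3214 \cdot 5447 = 17506658$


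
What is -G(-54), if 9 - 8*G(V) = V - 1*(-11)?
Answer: -13/2 ≈ -6.5000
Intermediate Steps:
G(V) = -1/4 - V/8 (G(V) = 9/8 - (V - 1*(-11))/8 = 9/8 - (V + 11)/8 = 9/8 - (11 + V)/8 = 9/8 + (-11/8 - V/8) = -1/4 - V/8)
-G(-54) = -(-1/4 - 1/8*(-54)) = -(-1/4 + 27/4) = -1*13/2 = -13/2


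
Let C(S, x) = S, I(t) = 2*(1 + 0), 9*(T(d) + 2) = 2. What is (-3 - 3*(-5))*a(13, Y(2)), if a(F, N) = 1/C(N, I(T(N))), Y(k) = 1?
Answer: 12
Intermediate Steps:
T(d) = -16/9 (T(d) = -2 + (1/9)*2 = -2 + 2/9 = -16/9)
I(t) = 2 (I(t) = 2*1 = 2)
a(F, N) = 1/N
(-3 - 3*(-5))*a(13, Y(2)) = (-3 - 3*(-5))/1 = (-3 + 15)*1 = 12*1 = 12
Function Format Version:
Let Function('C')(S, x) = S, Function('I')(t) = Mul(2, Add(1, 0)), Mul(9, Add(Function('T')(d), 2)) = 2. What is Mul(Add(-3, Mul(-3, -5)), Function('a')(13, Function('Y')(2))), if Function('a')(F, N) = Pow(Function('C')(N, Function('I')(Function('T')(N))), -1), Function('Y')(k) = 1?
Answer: 12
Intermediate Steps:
Function('T')(d) = Rational(-16, 9) (Function('T')(d) = Add(-2, Mul(Rational(1, 9), 2)) = Add(-2, Rational(2, 9)) = Rational(-16, 9))
Function('I')(t) = 2 (Function('I')(t) = Mul(2, 1) = 2)
Function('a')(F, N) = Pow(N, -1)
Mul(Add(-3, Mul(-3, -5)), Function('a')(13, Function('Y')(2))) = Mul(Add(-3, Mul(-3, -5)), Pow(1, -1)) = Mul(Add(-3, 15), 1) = Mul(12, 1) = 12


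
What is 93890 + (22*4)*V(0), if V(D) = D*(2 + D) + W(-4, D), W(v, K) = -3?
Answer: 93626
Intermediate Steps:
V(D) = -3 + D*(2 + D) (V(D) = D*(2 + D) - 3 = -3 + D*(2 + D))
93890 + (22*4)*V(0) = 93890 + (22*4)*(-3 + 0**2 + 2*0) = 93890 + 88*(-3 + 0 + 0) = 93890 + 88*(-3) = 93890 - 264 = 93626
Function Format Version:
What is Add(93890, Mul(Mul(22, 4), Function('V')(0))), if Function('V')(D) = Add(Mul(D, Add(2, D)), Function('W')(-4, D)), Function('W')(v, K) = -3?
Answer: 93626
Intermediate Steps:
Function('V')(D) = Add(-3, Mul(D, Add(2, D))) (Function('V')(D) = Add(Mul(D, Add(2, D)), -3) = Add(-3, Mul(D, Add(2, D))))
Add(93890, Mul(Mul(22, 4), Function('V')(0))) = Add(93890, Mul(Mul(22, 4), Add(-3, Pow(0, 2), Mul(2, 0)))) = Add(93890, Mul(88, Add(-3, 0, 0))) = Add(93890, Mul(88, -3)) = Add(93890, -264) = 93626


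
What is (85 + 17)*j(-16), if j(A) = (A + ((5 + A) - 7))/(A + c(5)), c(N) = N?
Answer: 3468/11 ≈ 315.27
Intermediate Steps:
j(A) = (-2 + 2*A)/(5 + A) (j(A) = (A + ((5 + A) - 7))/(A + 5) = (A + (-2 + A))/(5 + A) = (-2 + 2*A)/(5 + A))
(85 + 17)*j(-16) = (85 + 17)*(2*(-1 - 16)/(5 - 16)) = 102*(2*(-17)/(-11)) = 102*(2*(-1/11)*(-17)) = 102*(34/11) = 3468/11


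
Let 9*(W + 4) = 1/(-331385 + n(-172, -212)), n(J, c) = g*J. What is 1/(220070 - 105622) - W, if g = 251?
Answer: 1543226268757/385805695824 ≈ 4.0000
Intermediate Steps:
n(J, c) = 251*J
W = -13484053/3371013 (W = -4 + 1/(9*(-331385 + 251*(-172))) = -4 + 1/(9*(-331385 - 43172)) = -4 + (⅑)/(-374557) = -4 + (⅑)*(-1/374557) = -4 - 1/3371013 = -13484053/3371013 ≈ -4.0000)
1/(220070 - 105622) - W = 1/(220070 - 105622) - 1*(-13484053/3371013) = 1/114448 + 13484053/3371013 = 1543226268757/385805695824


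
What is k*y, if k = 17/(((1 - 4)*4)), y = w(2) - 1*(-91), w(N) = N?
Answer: -527/4 ≈ -131.75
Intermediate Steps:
y = 93 (y = 2 - 1*(-91) = 2 + 91 = 93)
k = -17/12 (k = 17/((-3*4)) = 17/(-12) = 17*(-1/12) = -17/12 ≈ -1.4167)
k*y = -17/12*93 = -527/4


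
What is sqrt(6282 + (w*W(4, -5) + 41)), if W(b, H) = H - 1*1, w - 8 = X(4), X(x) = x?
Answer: sqrt(6251) ≈ 79.063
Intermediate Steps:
w = 12 (w = 8 + 4 = 12)
W(b, H) = -1 + H (W(b, H) = H - 1 = -1 + H)
sqrt(6282 + (w*W(4, -5) + 41)) = sqrt(6282 + (12*(-1 - 5) + 41)) = sqrt(6282 + (12*(-6) + 41)) = sqrt(6282 + (-72 + 41)) = sqrt(6282 - 31) = sqrt(6251)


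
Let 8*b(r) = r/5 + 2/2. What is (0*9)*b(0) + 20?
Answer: 20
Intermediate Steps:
b(r) = ⅛ + r/40 (b(r) = (r/5 + 2/2)/8 = (r*(⅕) + 2*(½))/8 = (r/5 + 1)/8 = (1 + r/5)/8 = ⅛ + r/40)
(0*9)*b(0) + 20 = (0*9)*(⅛ + (1/40)*0) + 20 = 0*(⅛ + 0) + 20 = 0*(⅛) + 20 = 0 + 20 = 20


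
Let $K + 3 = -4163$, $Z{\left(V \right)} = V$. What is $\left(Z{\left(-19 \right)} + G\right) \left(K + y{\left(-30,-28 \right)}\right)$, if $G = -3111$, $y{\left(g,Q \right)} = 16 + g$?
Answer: $13083400$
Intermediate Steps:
$K = -4166$ ($K = -3 - 4163 = -4166$)
$\left(Z{\left(-19 \right)} + G\right) \left(K + y{\left(-30,-28 \right)}\right) = \left(-19 - 3111\right) \left(-4166 + \left(16 - 30\right)\right) = - 3130 \left(-4166 - 14\right) = \left(-3130\right) \left(-4180\right) = 13083400$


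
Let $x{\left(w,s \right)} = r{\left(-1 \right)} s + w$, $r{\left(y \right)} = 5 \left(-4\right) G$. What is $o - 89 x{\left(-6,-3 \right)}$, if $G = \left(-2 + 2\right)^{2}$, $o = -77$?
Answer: $457$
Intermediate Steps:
$G = 0$ ($G = 0^{2} = 0$)
$r{\left(y \right)} = 0$ ($r{\left(y \right)} = 5 \left(-4\right) 0 = \left(-20\right) 0 = 0$)
$x{\left(w,s \right)} = w$ ($x{\left(w,s \right)} = 0 s + w = 0 + w = w$)
$o - 89 x{\left(-6,-3 \right)} = -77 - -534 = -77 + 534 = 457$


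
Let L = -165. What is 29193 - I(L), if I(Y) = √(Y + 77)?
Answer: 29193 - 2*I*√22 ≈ 29193.0 - 9.3808*I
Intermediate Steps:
I(Y) = √(77 + Y)
29193 - I(L) = 29193 - √(77 - 165) = 29193 - √(-88) = 29193 - 2*I*√22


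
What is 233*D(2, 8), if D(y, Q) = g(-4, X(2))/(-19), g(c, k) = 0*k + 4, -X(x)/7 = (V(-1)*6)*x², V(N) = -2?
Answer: -932/19 ≈ -49.053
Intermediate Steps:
X(x) = 84*x² (X(x) = -7*(-2*6)*x² = -(-84)*x² = 84*x²)
g(c, k) = 4 (g(c, k) = 0 + 4 = 4)
D(y, Q) = -4/19 (D(y, Q) = 4/(-19) = 4*(-1/19) = -4/19)
233*D(2, 8) = 233*(-4/19) = -932/19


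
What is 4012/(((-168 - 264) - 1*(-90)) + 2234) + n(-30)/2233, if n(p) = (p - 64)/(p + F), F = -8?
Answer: 351872/165851 ≈ 2.1216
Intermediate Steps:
n(p) = (-64 + p)/(-8 + p) (n(p) = (p - 64)/(p - 8) = (-64 + p)/(-8 + p))
4012/(((-168 - 264) - 1*(-90)) + 2234) + n(-30)/2233 = 4012/(((-168 - 264) - 1*(-90)) + 2234) + ((-64 - 30)/(-8 - 30))/2233 = 4012/((-432 + 90) + 2234) + (-94/(-38))*(1/2233) = 4012/(-342 + 2234) - 1/38*(-94)*(1/2233) = 4012/1892 + (47/19)*(1/2233) = 4012*(1/1892) + 47/42427 = 1003/473 + 47/42427 = 351872/165851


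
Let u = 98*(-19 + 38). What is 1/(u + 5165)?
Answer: 1/7027 ≈ 0.00014231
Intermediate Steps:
u = 1862 (u = 98*19 = 1862)
1/(u + 5165) = 1/(1862 + 5165) = 1/7027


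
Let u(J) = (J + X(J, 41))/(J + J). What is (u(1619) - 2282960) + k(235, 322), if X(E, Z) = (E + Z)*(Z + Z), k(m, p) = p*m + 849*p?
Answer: -6261869317/3238 ≈ -1.9339e+6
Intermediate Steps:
k(m, p) = 849*p + m*p (k(m, p) = m*p + 849*p = 849*p + m*p)
X(E, Z) = 2*Z*(E + Z) (X(E, Z) = (E + Z)*(2*Z) = 2*Z*(E + Z))
u(J) = (3362 + 83*J)/(2*J) (u(J) = (J + 2*41*(J + 41))/(J + J) = (J + 2*41*(41 + J))/((2*J)) = (J + (3362 + 82*J))*(1/(2*J)) = (3362 + 83*J)*(1/(2*J)) = (3362 + 83*J)/(2*J))
(u(1619) - 2282960) + k(235, 322) = ((83/2 + 1681/1619) - 2282960) + 322*(849 + 235) = ((83/2 + 1681*(1/1619)) - 2282960) + 322*1084 = ((83/2 + 1681/1619) - 2282960) + 349048 = (137739/3238 - 2282960) + 349048 = -7392086741/3238 + 349048 = -6261869317/3238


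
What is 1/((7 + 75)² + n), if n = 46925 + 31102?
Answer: 1/84751 ≈ 1.1799e-5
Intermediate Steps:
n = 78027
1/((7 + 75)² + n) = 1/((7 + 75)² + 78027) = 1/(82² + 78027) = 1/(6724 + 78027) = 1/84751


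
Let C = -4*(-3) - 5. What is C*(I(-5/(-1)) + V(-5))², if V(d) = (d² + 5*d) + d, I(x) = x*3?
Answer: 700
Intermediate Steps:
I(x) = 3*x
V(d) = d² + 6*d
C = 7 (C = 12 - 5 = 7)
C*(I(-5/(-1)) + V(-5))² = 7*(3*(-5/(-1)) - 5*(6 - 5))² = 7*(3*(-5*(-1)) - 5*1)² = 7*(3*5 - 5)² = 7*(15 - 5)² = 7*10² = 7*100 = 700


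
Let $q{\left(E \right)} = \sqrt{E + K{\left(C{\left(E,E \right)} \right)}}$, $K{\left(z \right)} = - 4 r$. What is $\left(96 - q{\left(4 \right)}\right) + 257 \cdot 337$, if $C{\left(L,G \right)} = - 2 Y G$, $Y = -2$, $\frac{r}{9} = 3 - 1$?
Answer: $86705 - 2 i \sqrt{17} \approx 86705.0 - 8.2462 i$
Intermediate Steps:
$r = 18$ ($r = 9 \left(3 - 1\right) = 9 \cdot 2 = 18$)
$C{\left(L,G \right)} = 4 G$ ($C{\left(L,G \right)} = \left(-2\right) \left(-2\right) G = 4 G$)
$K{\left(z \right)} = -72$ ($K{\left(z \right)} = \left(-4\right) 18 = -72$)
$q{\left(E \right)} = \sqrt{-72 + E}$ ($q{\left(E \right)} = \sqrt{E - 72} = \sqrt{-72 + E}$)
$\left(96 - q{\left(4 \right)}\right) + 257 \cdot 337 = \left(96 - \sqrt{-72 + 4}\right) + 257 \cdot 337 = \left(96 - \sqrt{-68}\right) + 86609 = \left(96 - 2 i \sqrt{17}\right) + 86609 = 86705 - 2 i \sqrt{17}$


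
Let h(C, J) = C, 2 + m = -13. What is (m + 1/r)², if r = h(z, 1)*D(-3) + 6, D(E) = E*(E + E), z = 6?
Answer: 2920681/12996 ≈ 224.74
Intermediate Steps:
m = -15 (m = -2 - 13 = -15)
D(E) = 2*E² (D(E) = E*(2*E) = 2*E²)
r = 114 (r = 6*(2*(-3)²) + 6 = 6*(2*9) + 6 = 6*18 + 6 = 108 + 6 = 114)
(m + 1/r)² = (-15 + 1/114)² = (-1709/114)² = 2920681/12996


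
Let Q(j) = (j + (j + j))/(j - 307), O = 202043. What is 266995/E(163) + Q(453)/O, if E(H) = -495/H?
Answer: -256754103013745/2920329522 ≈ -87920.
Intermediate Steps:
Q(j) = 3*j/(-307 + j) (Q(j) = (j + 2*j)/(-307 + j) = (3*j)/(-307 + j) = 3*j/(-307 + j))
266995/E(163) + Q(453)/O = 266995/((-495/163)) + (3*453/(-307 + 453))/202043 = 266995/((-495*1/163)) + (3*453/146)*(1/202043) = 266995/(-495/163) + (3*453*(1/146))*(1/202043) = 266995*(-163/495) + (1359/146)*(1/202043) = -8704037/99 + 1359/29498278 = -256754103013745/2920329522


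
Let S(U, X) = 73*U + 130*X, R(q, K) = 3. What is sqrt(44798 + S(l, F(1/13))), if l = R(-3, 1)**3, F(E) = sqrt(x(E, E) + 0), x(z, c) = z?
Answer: sqrt(46769 + 10*sqrt(13)) ≈ 216.34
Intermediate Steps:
F(E) = sqrt(E) (F(E) = sqrt(E + 0) = sqrt(E))
l = 27 (l = 3**3 = 27)
sqrt(44798 + S(l, F(1/13))) = sqrt(44798 + (73*27 + 130*sqrt(1/13))) = sqrt(44798 + (1971 + 130*sqrt(1/13))) = sqrt(44798 + (1971 + 130*(sqrt(13)/13))) = sqrt(44798 + (1971 + 10*sqrt(13))) = sqrt(46769 + 10*sqrt(13))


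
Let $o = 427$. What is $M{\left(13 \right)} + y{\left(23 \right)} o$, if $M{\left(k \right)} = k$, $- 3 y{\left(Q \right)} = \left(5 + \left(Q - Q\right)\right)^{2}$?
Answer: $- \frac{10636}{3} \approx -3545.3$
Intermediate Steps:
$y{\left(Q \right)} = - \frac{25}{3}$ ($y{\left(Q \right)} = - \frac{\left(5 + \left(Q - Q\right)\right)^{2}}{3} = - \frac{\left(5 + 0\right)^{2}}{3} = - \frac{5^{2}}{3} = \left(- \frac{1}{3}\right) 25 = - \frac{25}{3}$)
$M{\left(13 \right)} + y{\left(23 \right)} o = 13 - \frac{10675}{3} = - \frac{10636}{3}$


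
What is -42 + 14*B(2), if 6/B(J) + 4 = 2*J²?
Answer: -21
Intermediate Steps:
B(J) = 6/(-4 + 2*J²)
-42 + 14*B(2) = -42 + 14*(3/(-2 + 2²)) = -42 + 14*(3/(-2 + 4)) = -42 + 14*(3/2) = -42 + 21 = -21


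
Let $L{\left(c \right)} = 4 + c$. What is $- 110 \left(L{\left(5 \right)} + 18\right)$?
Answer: $-2970$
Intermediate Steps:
$- 110 \left(L{\left(5 \right)} + 18\right) = - 110 \left(\left(4 + 5\right) + 18\right) = - 110 \left(9 + 18\right) = \left(-110\right) 27 = -2970$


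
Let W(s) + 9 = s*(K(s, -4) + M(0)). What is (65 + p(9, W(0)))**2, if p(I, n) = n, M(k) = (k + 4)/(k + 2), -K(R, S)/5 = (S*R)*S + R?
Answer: 3136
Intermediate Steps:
K(R, S) = -5*R - 5*R*S**2 (K(R, S) = -5*((S*R)*S + R) = -5*((R*S)*S + R) = -5*(R*S**2 + R) = -5*(R + R*S**2) = -5*R - 5*R*S**2)
M(k) = (4 + k)/(2 + k)
W(s) = -9 + s*(2 - 85*s) (W(s) = -9 + s*(-5*s*(1 + (-4)**2) + (4 + 0)/(2 + 0)) = -9 + s*(-5*s*(1 + 16) + 4/2) = -9 + s*(-5*s*17 + (1/2)*4) = -9 + s*(-85*s + 2) = -9 + s*(2 - 85*s))
(65 + p(9, W(0)))**2 = (65 + (-9 - 85*0**2 + 2*0))**2 = (65 + (-9 - 85*0 + 0))**2 = (65 + (-9 + 0 + 0))**2 = (65 - 9)**2 = 56**2 = 3136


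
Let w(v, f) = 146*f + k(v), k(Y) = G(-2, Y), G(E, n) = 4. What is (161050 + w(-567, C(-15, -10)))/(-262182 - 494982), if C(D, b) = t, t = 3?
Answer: -40373/189291 ≈ -0.21329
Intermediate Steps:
C(D, b) = 3
k(Y) = 4
w(v, f) = 4 + 146*f (w(v, f) = 146*f + 4 = 4 + 146*f)
(161050 + w(-567, C(-15, -10)))/(-262182 - 494982) = (161050 + (4 + 146*3))/(-262182 - 494982) = (161050 + (4 + 438))/(-757164) = (161050 + 442)*(-1/757164) = 161492*(-1/757164) = -40373/189291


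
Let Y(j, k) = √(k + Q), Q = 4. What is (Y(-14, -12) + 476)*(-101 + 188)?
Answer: 41412 + 174*I*√2 ≈ 41412.0 + 246.07*I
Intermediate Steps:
Y(j, k) = √(4 + k) (Y(j, k) = √(k + 4) = √(4 + k))
(Y(-14, -12) + 476)*(-101 + 188) = (√(4 - 12) + 476)*(-101 + 188) = (√(-8) + 476)*87 = (2*I*√2 + 476)*87 = (476 + 2*I*√2)*87 = 41412 + 174*I*√2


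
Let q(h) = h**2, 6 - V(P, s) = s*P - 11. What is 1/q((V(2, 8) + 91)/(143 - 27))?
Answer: 841/529 ≈ 1.5898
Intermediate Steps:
V(P, s) = 17 - P*s (V(P, s) = 6 - (s*P - 11) = 6 - (P*s - 11) = 6 - (-11 + P*s) = 6 + (11 - P*s) = 17 - P*s)
1/q((V(2, 8) + 91)/(143 - 27)) = 1/((((17 - 1*2*8) + 91)/(143 - 27))**2) = 1/((((17 - 16) + 91)/116)**2) = 1/(((1 + 91)*(1/116))**2) = 1/((92*(1/116))**2) = 1/((23/29)**2) = 1/(529/841) = 841/529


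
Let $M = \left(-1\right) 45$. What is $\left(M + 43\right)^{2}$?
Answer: $4$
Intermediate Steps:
$M = -45$
$\left(M + 43\right)^{2} = \left(-45 + 43\right)^{2} = \left(-2\right)^{2} = 4$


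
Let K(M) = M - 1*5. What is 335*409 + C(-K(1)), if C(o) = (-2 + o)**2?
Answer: 137019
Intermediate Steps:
K(M) = -5 + M (K(M) = M - 5 = -5 + M)
335*409 + C(-K(1)) = 335*409 + (-2 - (-5 + 1))**2 = 137015 + (-2 - 1*(-4))**2 = 137015 + (-2 + 4)**2 = 137015 + 2**2 = 137015 + 4 = 137019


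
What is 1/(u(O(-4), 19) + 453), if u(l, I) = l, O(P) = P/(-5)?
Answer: 5/2269 ≈ 0.0022036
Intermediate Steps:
O(P) = -P/5 (O(P) = P*(-⅕) = -P/5)
1/(u(O(-4), 19) + 453) = 1/(-⅕*(-4) + 453) = 1/(⅘ + 453) = 1/(2269/5) = 5/2269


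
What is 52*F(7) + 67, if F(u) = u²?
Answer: 2615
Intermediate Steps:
52*F(7) + 67 = 52*7² + 67 = 52*49 + 67 = 2548 + 67 = 2615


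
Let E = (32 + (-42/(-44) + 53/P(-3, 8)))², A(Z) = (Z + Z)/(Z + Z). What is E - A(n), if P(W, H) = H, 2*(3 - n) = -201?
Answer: 12123545/7744 ≈ 1565.5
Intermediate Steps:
n = 207/2 (n = 3 - ½*(-201) = 3 + 201/2 = 207/2 ≈ 103.50)
A(Z) = 1 (A(Z) = (2*Z)/((2*Z)) = (2*Z)*(1/(2*Z)) = 1)
E = 12131289/7744 (E = (32 + (-42/(-44) + 53/8))² = (32 + (-42*(-1/44) + 53*(⅛)))² = (32 + (21/22 + 53/8))² = (32 + 667/88)² = (3483/88)² = 12131289/7744 ≈ 1566.5)
E - A(n) = 12131289/7744 - 1*1 = 12131289/7744 - 1 = 12123545/7744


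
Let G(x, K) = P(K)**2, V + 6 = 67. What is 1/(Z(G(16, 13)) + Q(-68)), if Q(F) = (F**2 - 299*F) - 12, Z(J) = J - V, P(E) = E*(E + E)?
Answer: 1/139127 ≈ 7.1877e-6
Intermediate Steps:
V = 61 (V = -6 + 67 = 61)
P(E) = 2*E**2 (P(E) = E*(2*E) = 2*E**2)
G(x, K) = 4*K**4 (G(x, K) = (2*K**2)**2 = 4*K**4)
Z(J) = -61 + J (Z(J) = J - 1*61 = J - 61 = -61 + J)
Q(F) = -12 + F**2 - 299*F
1/(Z(G(16, 13)) + Q(-68)) = 1/((-61 + 4*13**4) + (-12 + (-68)**2 - 299*(-68))) = 1/((-61 + 4*28561) + (-12 + 4624 + 20332)) = 1/((-61 + 114244) + 24944) = 1/(114183 + 24944) = 1/139127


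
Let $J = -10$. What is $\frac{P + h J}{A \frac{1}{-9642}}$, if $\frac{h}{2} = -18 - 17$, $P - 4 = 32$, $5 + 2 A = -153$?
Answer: $\frac{7096512}{79} \approx 89829.0$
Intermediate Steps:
$A = -79$ ($A = - \frac{5}{2} + \frac{1}{2} \left(-153\right) = - \frac{5}{2} - \frac{153}{2} = -79$)
$P = 36$ ($P = 4 + 32 = 36$)
$h = -70$ ($h = 2 \left(-18 - 17\right) = 2 \left(-35\right) = -70$)
$\frac{P + h J}{A \frac{1}{-9642}} = \frac{36 - -700}{\left(-79\right) \frac{1}{-9642}} = \frac{36 + 700}{\left(-79\right) \left(- \frac{1}{9642}\right)} = \frac{736}{\frac{79}{9642}} = 736 \cdot \frac{9642}{79} = \frac{7096512}{79}$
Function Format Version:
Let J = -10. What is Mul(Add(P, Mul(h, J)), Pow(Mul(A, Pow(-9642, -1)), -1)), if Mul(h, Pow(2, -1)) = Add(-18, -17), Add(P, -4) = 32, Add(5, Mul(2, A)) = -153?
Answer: Rational(7096512, 79) ≈ 89829.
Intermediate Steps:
A = -79 (A = Add(Rational(-5, 2), Mul(Rational(1, 2), -153)) = Add(Rational(-5, 2), Rational(-153, 2)) = -79)
P = 36 (P = Add(4, 32) = 36)
h = -70 (h = Mul(2, Add(-18, -17)) = Mul(2, -35) = -70)
Mul(Add(P, Mul(h, J)), Pow(Mul(A, Pow(-9642, -1)), -1)) = Mul(Add(36, Mul(-70, -10)), Pow(Mul(-79, Pow(-9642, -1)), -1)) = Mul(Add(36, 700), Pow(Mul(-79, Rational(-1, 9642)), -1)) = Mul(736, Pow(Rational(79, 9642), -1)) = Mul(736, Rational(9642, 79)) = Rational(7096512, 79)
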